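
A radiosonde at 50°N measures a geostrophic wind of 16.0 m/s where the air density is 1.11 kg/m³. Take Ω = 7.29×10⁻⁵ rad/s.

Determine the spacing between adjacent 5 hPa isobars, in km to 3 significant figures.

Coriolis parameter at 50°N:
f = 2Ω sin φ = 2 × 7.29×10⁻⁵ × sin 50° = 1.12×10⁻⁴ s⁻¹
Geostrophic balance rearranged: |∂P/∂n| = f ρ V_g
|∂P/∂n| = 1.12×10⁻⁴ × 1.11 × 16.0 = 1.98×10⁻³ Pa/m
Isobar spacing: Δn = ΔP/|∂P/∂n| = 500 Pa / 1.98×10⁻³ Pa/m = 252067 m ≈ 252 km

252 km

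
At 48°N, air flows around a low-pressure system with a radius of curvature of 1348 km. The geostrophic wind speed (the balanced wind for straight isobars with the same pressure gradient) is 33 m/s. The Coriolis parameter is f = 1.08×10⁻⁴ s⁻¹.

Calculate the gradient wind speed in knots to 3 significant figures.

Around a low, centrifugal force acts outward with Coriolis, so pressure-gradient force balances both:
(1/ρ)|∂P/∂n| = fV + V²/R  →  V² + fR·V − fR·V_g = 0
With fR = 1.08×10⁻⁴ × 1348×10³ m = 146 m/s:
V = [−fR + √((fR)² + 4 fR V_g)]/2 = [−146 + √(146² + 4×146×33)]/2 = 27.7 m/s
Subgeostrophic (V < V_g = 33 m/s), as expected around a low.
Converting: 27.7 m/s × 1.944 = 53.9 knots

53.9 knots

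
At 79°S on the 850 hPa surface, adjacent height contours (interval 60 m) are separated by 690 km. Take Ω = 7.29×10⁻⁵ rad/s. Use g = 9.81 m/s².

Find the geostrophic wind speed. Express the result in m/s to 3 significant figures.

Coriolis parameter at 79°S:
f = 2Ω sin φ = 2 × 7.29×10⁻⁵ × sin 79° = 1.43×10⁻⁴ s⁻¹
Height gradient: |∂Z/∂n| = 60 m / 690000 m = 8.70×10⁻⁵
On a pressure surface, geostrophic balance gives V_g = (g/f)|∂Z/∂n|:
V_g = 9.81 × 8.70×10⁻⁵ / 1.43×10⁻⁴ = 5.96 m/s

5.96 m/s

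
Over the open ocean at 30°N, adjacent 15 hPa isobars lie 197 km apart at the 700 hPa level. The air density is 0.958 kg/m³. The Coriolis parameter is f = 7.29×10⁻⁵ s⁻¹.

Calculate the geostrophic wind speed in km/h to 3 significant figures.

392 km/h

Pressure gradient: |∂P/∂n| = 1500 Pa / 197000 m = 7.61×10⁻³ Pa/m
Geostrophic balance (pressure-gradient force = Coriolis force):
V_g = (1/(fρ)) |∂P/∂n| = 7.61×10⁻³ / (7.29×10⁻⁵ × 0.958) = 109 m/s
Converting: 109 m/s × 3.6 = 392 km/h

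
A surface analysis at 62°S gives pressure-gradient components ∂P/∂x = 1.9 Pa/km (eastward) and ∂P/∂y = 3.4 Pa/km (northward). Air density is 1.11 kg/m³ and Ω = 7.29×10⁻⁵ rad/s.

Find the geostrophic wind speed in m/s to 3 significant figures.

Coriolis parameter at 62°S:
f = 2Ω sin φ = 2 × 7.29×10⁻⁵ × sin 62° = 1.29×10⁻⁴ s⁻¹
In the Southern Hemisphere f is negative: f = −1.29×10⁻⁴ s⁻¹.
Component geostrophic relations (x east, y north):
u_g = −(1/(fρ)) ∂P/∂y,  v_g = (1/(fρ)) ∂P/∂x
u_g = −(3.4×10⁻³)/(−1.29×10⁻⁴ × 1.11) = 23.8 m/s;  v_g = (1.9×10⁻³)/(−1.29×10⁻⁴ × 1.11) = −13.3 m/s
|V_g| = √(u_g² + v_g²) = 27.3 m/s

27.3 m/s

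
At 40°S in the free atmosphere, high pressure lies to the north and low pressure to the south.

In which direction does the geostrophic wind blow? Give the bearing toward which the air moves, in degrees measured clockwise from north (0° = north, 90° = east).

090°

The pressure-gradient force points toward the south (bearing 180°).
Geostrophic balance: in the Southern Hemisphere the Coriolis force deflects motion to the left, so the geostrophic wind blows 90° to the left of the pressure-gradient force (low pressure on the right).
Rotating 180° by 90° counterclockwise gives 090° — the wind blows toward the east.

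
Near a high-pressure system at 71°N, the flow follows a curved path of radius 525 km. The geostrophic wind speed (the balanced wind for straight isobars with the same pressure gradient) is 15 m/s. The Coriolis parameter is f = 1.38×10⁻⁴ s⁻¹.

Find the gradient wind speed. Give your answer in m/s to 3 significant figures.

21.2 m/s

Around a high, pressure-gradient force acts outward with centrifugal, so Coriolis balances both:
fV = (1/ρ)|∂P/∂n| + V²/R  →  V² − fR·V + fR·V_g = 0
With fR = 1.38×10⁻⁴ × 525×10³ m = 72.4 m/s:
V = [fR − √((fR)² − 4 fR V_g)]/2 = [72.4 − √(72.4² − 4×72.4×15)]/2 = 21.2 m/s
Supergeostrophic (V > V_g = 15 m/s), as expected around a high.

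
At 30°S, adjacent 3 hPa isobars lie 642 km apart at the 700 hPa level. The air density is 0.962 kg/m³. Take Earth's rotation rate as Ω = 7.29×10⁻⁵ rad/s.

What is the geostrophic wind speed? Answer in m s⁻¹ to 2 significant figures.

Coriolis parameter at 30°S:
f = 2Ω sin φ = 2 × 7.29×10⁻⁵ × sin 30° = 7.29×10⁻⁵ s⁻¹
Pressure gradient: |∂P/∂n| = 300 Pa / 642000 m = 4.67×10⁻⁴ Pa/m
Geostrophic balance (pressure-gradient force = Coriolis force):
V_g = (1/(fρ)) |∂P/∂n| = 4.67×10⁻⁴ / (7.29×10⁻⁵ × 0.962) = 6.66 m/s

6.7 m s⁻¹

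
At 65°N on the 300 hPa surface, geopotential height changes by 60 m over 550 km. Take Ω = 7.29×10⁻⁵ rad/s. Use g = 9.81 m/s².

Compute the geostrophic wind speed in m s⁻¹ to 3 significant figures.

8.10 m s⁻¹

Coriolis parameter at 65°N:
f = 2Ω sin φ = 2 × 7.29×10⁻⁵ × sin 65° = 1.32×10⁻⁴ s⁻¹
Height gradient: |∂Z/∂n| = 60 m / 550000 m = 1.09×10⁻⁴
On a pressure surface, geostrophic balance gives V_g = (g/f)|∂Z/∂n|:
V_g = 9.81 × 1.09×10⁻⁴ / 1.32×10⁻⁴ = 8.10 m/s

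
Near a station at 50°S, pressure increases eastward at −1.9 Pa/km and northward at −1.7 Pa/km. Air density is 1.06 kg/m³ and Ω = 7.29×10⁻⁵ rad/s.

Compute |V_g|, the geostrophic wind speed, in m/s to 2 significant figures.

22 m/s

Coriolis parameter at 50°S:
f = 2Ω sin φ = 2 × 7.29×10⁻⁵ × sin 50° = 1.12×10⁻⁴ s⁻¹
In the Southern Hemisphere f is negative: f = −1.12×10⁻⁴ s⁻¹.
Component geostrophic relations (x east, y north):
u_g = −(1/(fρ)) ∂P/∂y,  v_g = (1/(fρ)) ∂P/∂x
u_g = −(−1.7×10⁻³)/(−1.12×10⁻⁴ × 1.06) = −14.4 m/s;  v_g = (−1.9×10⁻³)/(−1.12×10⁻⁴ × 1.06) = 16.0 m/s
|V_g| = √(u_g² + v_g²) = 21.5 m/s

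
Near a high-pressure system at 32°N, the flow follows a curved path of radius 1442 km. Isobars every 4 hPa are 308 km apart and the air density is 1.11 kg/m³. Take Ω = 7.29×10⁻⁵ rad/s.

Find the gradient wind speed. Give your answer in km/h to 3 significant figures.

65.1 km/h

Coriolis parameter at 32°N:
f = 2Ω sin φ = 2 × 7.29×10⁻⁵ × sin 32° = 7.73×10⁻⁵ s⁻¹
Pressure gradient: |∂P/∂n| = 400 Pa / 308000 m = 1.30×10⁻³ Pa/m
Geostrophic speed: V_g = |∂P/∂n|/(fρ) = 1.30×10⁻³/(7.73×10⁻⁵ × 1.11) = 15.1 m/s
Around a high, pressure-gradient force acts outward with centrifugal, so Coriolis balances both:
fV = (1/ρ)|∂P/∂n| + V²/R  →  V² − fR·V + fR·V_g = 0
With fR = 7.73×10⁻⁵ × 1442×10³ m = 111 m/s:
V = [fR − √((fR)² − 4 fR V_g)]/2 = [111 − √(111² − 4×111×15.1)]/2 = 18.1 m/s
Supergeostrophic (V > V_g = 15.1 m/s), as expected around a high.
Converting: 18.1 m/s × 3.6 = 65.1 km/h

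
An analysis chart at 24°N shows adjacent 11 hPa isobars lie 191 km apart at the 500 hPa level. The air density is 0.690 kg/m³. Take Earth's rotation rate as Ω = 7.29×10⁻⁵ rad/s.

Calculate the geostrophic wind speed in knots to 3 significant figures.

Coriolis parameter at 24°N:
f = 2Ω sin φ = 2 × 7.29×10⁻⁵ × sin 24° = 5.93×10⁻⁵ s⁻¹
Pressure gradient: |∂P/∂n| = 1100 Pa / 191000 m = 5.76×10⁻³ Pa/m
Geostrophic balance (pressure-gradient force = Coriolis force):
V_g = (1/(fρ)) |∂P/∂n| = 5.76×10⁻³ / (5.93×10⁻⁵ × 0.690) = 141 m/s
Converting: 141 m/s × 1.944 = 274 knots

274 knots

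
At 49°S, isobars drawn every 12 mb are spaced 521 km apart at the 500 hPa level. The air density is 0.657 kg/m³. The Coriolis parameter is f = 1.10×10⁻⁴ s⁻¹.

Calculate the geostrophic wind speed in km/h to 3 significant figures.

Pressure gradient: |∂P/∂n| = 1200 Pa / 521000 m = 2.30×10⁻³ Pa/m
Geostrophic balance (pressure-gradient force = Coriolis force):
V_g = (1/(fρ)) |∂P/∂n| = 2.30×10⁻³ / (1.10×10⁻⁴ × 0.657) = 31.9 m/s
Converting: 31.9 m/s × 3.6 = 115 km/h

115 km/h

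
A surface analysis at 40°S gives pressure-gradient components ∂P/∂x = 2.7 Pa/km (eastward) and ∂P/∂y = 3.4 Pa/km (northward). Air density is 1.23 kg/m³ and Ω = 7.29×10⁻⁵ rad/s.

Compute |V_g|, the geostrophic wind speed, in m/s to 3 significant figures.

Coriolis parameter at 40°S:
f = 2Ω sin φ = 2 × 7.29×10⁻⁵ × sin 40° = 9.37×10⁻⁵ s⁻¹
In the Southern Hemisphere f is negative: f = −9.37×10⁻⁵ s⁻¹.
Component geostrophic relations (x east, y north):
u_g = −(1/(fρ)) ∂P/∂y,  v_g = (1/(fρ)) ∂P/∂x
u_g = −(3.4×10⁻³)/(−9.37×10⁻⁵ × 1.23) = 29.5 m/s;  v_g = (2.7×10⁻³)/(−9.37×10⁻⁵ × 1.23) = −23.4 m/s
|V_g| = √(u_g² + v_g²) = 37.7 m/s

37.7 m/s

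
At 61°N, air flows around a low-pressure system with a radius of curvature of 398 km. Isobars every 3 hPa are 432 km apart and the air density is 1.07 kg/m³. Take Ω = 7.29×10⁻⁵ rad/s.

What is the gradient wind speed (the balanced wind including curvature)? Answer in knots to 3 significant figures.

9.06 knots

Coriolis parameter at 61°N:
f = 2Ω sin φ = 2 × 7.29×10⁻⁵ × sin 61° = 1.28×10⁻⁴ s⁻¹
Pressure gradient: |∂P/∂n| = 300 Pa / 432000 m = 6.94×10⁻⁴ Pa/m
Geostrophic speed: V_g = |∂P/∂n|/(fρ) = 6.94×10⁻⁴/(1.28×10⁻⁴ × 1.07) = 5.09 m/s
Around a low, centrifugal force acts outward with Coriolis, so pressure-gradient force balances both:
(1/ρ)|∂P/∂n| = fV + V²/R  →  V² + fR·V − fR·V_g = 0
With fR = 1.28×10⁻⁴ × 398×10³ m = 50.8 m/s:
V = [−fR + √((fR)² + 4 fR V_g)]/2 = [−50.8 + √(50.8² + 4×50.8×5.09)]/2 = 4.66 m/s
Subgeostrophic (V < V_g = 5.09 m/s), as expected around a low.
Converting: 4.66 m/s × 1.944 = 9.06 knots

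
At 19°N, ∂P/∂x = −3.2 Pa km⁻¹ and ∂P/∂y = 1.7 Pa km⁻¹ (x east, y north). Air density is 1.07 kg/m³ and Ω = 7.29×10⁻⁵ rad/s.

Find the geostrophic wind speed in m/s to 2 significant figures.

71 m/s

Coriolis parameter at 19°N:
f = 2Ω sin φ = 2 × 7.29×10⁻⁵ × sin 19° = 4.75×10⁻⁵ s⁻¹
Component geostrophic relations (x east, y north):
u_g = −(1/(fρ)) ∂P/∂y,  v_g = (1/(fρ)) ∂P/∂x
u_g = −(1.7×10⁻³)/(4.75×10⁻⁵ × 1.07) = −33.5 m/s;  v_g = (−3.2×10⁻³)/(4.75×10⁻⁵ × 1.07) = −63.0 m/s
|V_g| = √(u_g² + v_g²) = 71.3 m/s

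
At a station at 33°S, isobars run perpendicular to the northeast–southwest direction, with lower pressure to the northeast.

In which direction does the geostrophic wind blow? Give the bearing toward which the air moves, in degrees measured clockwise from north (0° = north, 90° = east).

The pressure-gradient force points toward the northeast (bearing 045°).
Geostrophic balance: in the Southern Hemisphere the Coriolis force deflects motion to the left, so the geostrophic wind blows 90° to the left of the pressure-gradient force (low pressure on the right).
Rotating 045° by 90° counterclockwise gives 315° — the wind blows toward the northwest.

315°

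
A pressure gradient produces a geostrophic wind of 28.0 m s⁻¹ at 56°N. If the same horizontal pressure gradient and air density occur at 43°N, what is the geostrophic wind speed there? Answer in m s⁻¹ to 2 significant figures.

With the same pressure gradient and density, V_g ∝ 1/f ∝ 1/sin φ.
V₂ = V₁ · sin φ₁ / sin φ₂ = 28.0 × sin 56° / sin 43°
V₂ = 28.0 × 0.8290/0.6820 = 34 m s⁻¹

34 m s⁻¹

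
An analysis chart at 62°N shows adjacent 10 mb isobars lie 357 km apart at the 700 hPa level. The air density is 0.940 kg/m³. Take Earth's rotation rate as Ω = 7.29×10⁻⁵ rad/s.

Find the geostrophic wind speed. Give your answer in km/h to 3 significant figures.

83.3 km/h

Coriolis parameter at 62°N:
f = 2Ω sin φ = 2 × 7.29×10⁻⁵ × sin 62° = 1.29×10⁻⁴ s⁻¹
Pressure gradient: |∂P/∂n| = 1000 Pa / 357000 m = 2.80×10⁻³ Pa/m
Geostrophic balance (pressure-gradient force = Coriolis force):
V_g = (1/(fρ)) |∂P/∂n| = 2.80×10⁻³ / (1.29×10⁻⁴ × 0.940) = 23.1 m/s
Converting: 23.1 m/s × 3.6 = 83.3 km/h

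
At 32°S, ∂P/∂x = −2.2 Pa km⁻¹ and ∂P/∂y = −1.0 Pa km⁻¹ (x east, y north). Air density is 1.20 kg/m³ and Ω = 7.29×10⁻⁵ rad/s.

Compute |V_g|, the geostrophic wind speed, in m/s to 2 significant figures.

Coriolis parameter at 32°S:
f = 2Ω sin φ = 2 × 7.29×10⁻⁵ × sin 32° = 7.73×10⁻⁵ s⁻¹
In the Southern Hemisphere f is negative: f = −7.73×10⁻⁵ s⁻¹.
Component geostrophic relations (x east, y north):
u_g = −(1/(fρ)) ∂P/∂y,  v_g = (1/(fρ)) ∂P/∂x
u_g = −(−1.0×10⁻³)/(−7.73×10⁻⁵ × 1.20) = −10.8 m/s;  v_g = (−2.2×10⁻³)/(−7.73×10⁻⁵ × 1.20) = 23.7 m/s
|V_g| = √(u_g² + v_g²) = 26.1 m/s

26 m/s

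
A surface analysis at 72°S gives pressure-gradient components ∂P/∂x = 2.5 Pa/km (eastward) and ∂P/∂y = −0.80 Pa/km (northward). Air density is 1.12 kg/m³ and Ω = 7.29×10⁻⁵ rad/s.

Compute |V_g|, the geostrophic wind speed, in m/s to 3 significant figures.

Coriolis parameter at 72°S:
f = 2Ω sin φ = 2 × 7.29×10⁻⁵ × sin 72° = 1.39×10⁻⁴ s⁻¹
In the Southern Hemisphere f is negative: f = −1.39×10⁻⁴ s⁻¹.
Component geostrophic relations (x east, y north):
u_g = −(1/(fρ)) ∂P/∂y,  v_g = (1/(fρ)) ∂P/∂x
u_g = −(−0.80×10⁻³)/(−1.39×10⁻⁴ × 1.12) = −5.15 m/s;  v_g = (2.5×10⁻³)/(−1.39×10⁻⁴ × 1.12) = −16.1 m/s
|V_g| = √(u_g² + v_g²) = 16.9 m/s

16.9 m/s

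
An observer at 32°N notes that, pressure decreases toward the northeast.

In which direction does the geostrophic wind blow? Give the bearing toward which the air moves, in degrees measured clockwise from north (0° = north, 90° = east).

135°

The pressure-gradient force points toward the northeast (bearing 045°).
Geostrophic balance: in the Northern Hemisphere the Coriolis force deflects motion to the right, so the geostrophic wind blows 90° to the right of the pressure-gradient force (low pressure on the left).
Rotating 045° by 90° clockwise gives 135° — the wind blows toward the southeast.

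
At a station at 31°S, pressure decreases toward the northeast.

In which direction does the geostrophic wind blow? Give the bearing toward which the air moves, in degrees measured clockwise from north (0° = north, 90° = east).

The pressure-gradient force points toward the northeast (bearing 045°).
Geostrophic balance: in the Southern Hemisphere the Coriolis force deflects motion to the left, so the geostrophic wind blows 90° to the left of the pressure-gradient force (low pressure on the right).
Rotating 045° by 90° counterclockwise gives 315° — the wind blows toward the northwest.

315°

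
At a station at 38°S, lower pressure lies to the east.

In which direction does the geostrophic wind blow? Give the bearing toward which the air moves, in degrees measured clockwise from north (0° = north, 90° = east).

The pressure-gradient force points toward the east (bearing 090°).
Geostrophic balance: in the Southern Hemisphere the Coriolis force deflects motion to the left, so the geostrophic wind blows 90° to the left of the pressure-gradient force (low pressure on the right).
Rotating 090° by 90° counterclockwise gives 000° — the wind blows toward the north.

000°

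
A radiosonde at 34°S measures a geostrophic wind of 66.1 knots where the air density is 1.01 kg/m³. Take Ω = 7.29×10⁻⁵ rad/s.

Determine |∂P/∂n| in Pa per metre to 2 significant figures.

Coriolis parameter at 34°S:
f = 2Ω sin φ = 2 × 7.29×10⁻⁵ × sin 34° = 8.15×10⁻⁵ s⁻¹
Wind speed in SI: 66.1 knots = 34.0 m/s
Geostrophic balance rearranged: |∂P/∂n| = f ρ V_g
|∂P/∂n| = 8.15×10⁻⁵ × 1.01 × 34.0 = 2.80×10⁻³ Pa/m

2.8×10⁻³ Pa/m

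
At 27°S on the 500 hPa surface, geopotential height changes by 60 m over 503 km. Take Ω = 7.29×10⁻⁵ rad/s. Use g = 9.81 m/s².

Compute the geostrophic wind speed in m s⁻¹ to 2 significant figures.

18 m s⁻¹

Coriolis parameter at 27°S:
f = 2Ω sin φ = 2 × 7.29×10⁻⁵ × sin 27° = 6.62×10⁻⁵ s⁻¹
Height gradient: |∂Z/∂n| = 60 m / 503000 m = 1.19×10⁻⁴
On a pressure surface, geostrophic balance gives V_g = (g/f)|∂Z/∂n|:
V_g = 9.81 × 1.19×10⁻⁴ / 6.62×10⁻⁵ = 17.7 m/s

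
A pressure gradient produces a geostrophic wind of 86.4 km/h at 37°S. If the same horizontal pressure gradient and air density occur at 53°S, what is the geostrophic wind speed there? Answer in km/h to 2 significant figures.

65 km/h

With the same pressure gradient and density, V_g ∝ 1/f ∝ 1/sin φ.
V₂ = V₁ · sin φ₁ / sin φ₂ = 86.4 × sin 37° / sin 53°
V₂ = 86.4 × 0.6018/0.7986 = 65 km/h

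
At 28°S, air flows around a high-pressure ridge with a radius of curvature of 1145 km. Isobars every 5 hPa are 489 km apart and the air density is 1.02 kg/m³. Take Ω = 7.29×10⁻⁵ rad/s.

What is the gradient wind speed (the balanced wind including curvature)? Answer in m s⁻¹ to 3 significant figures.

Coriolis parameter at 28°S:
f = 2Ω sin φ = 2 × 7.29×10⁻⁵ × sin 28° = 6.84×10⁻⁵ s⁻¹
Pressure gradient: |∂P/∂n| = 500 Pa / 489000 m = 1.02×10⁻³ Pa/m
Geostrophic speed: V_g = |∂P/∂n|/(fρ) = 1.02×10⁻³/(6.84×10⁻⁵ × 1.02) = 14.6 m/s
Around a high, pressure-gradient force acts outward with centrifugal, so Coriolis balances both:
fV = (1/ρ)|∂P/∂n| + V²/R  →  V² − fR·V + fR·V_g = 0
With fR = 6.84×10⁻⁵ × 1145×10³ m = 78.4 m/s:
V = [fR − √((fR)² − 4 fR V_g)]/2 = [78.4 − √(78.4² − 4×78.4×14.6)]/2 = 19.5 m/s
Supergeostrophic (V > V_g = 14.6 m/s), as expected around a high.

19.5 m s⁻¹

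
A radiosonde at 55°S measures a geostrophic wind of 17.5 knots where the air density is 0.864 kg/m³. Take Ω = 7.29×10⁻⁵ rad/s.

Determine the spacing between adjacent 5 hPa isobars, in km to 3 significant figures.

538 km

Coriolis parameter at 55°S:
f = 2Ω sin φ = 2 × 7.29×10⁻⁵ × sin 55° = 1.19×10⁻⁴ s⁻¹
Wind speed in SI: 17.5 knots = 9.00 m/s
Geostrophic balance rearranged: |∂P/∂n| = f ρ V_g
|∂P/∂n| = 1.19×10⁻⁴ × 0.864 × 9.00 = 9.29×10⁻⁴ Pa/m
Isobar spacing: Δn = ΔP/|∂P/∂n| = 500 Pa / 9.29×10⁻⁴ Pa/m = 538218 m ≈ 538 km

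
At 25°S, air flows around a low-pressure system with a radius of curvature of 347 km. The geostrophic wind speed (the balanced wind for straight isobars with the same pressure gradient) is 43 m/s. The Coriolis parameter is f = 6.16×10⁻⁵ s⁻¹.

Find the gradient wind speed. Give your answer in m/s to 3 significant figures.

Around a low, centrifugal force acts outward with Coriolis, so pressure-gradient force balances both:
(1/ρ)|∂P/∂n| = fV + V²/R  →  V² + fR·V − fR·V_g = 0
With fR = 6.16×10⁻⁵ × 347×10³ m = 21.4 m/s:
V = [−fR + √((fR)² + 4 fR V_g)]/2 = [−21.4 + √(21.4² + 4×21.4×43)]/2 = 21.5 m/s
Subgeostrophic (V < V_g = 43 m/s), as expected around a low.

21.5 m/s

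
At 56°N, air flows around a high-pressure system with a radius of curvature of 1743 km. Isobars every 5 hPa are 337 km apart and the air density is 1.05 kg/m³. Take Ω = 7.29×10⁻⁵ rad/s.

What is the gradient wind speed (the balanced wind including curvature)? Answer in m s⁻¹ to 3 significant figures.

Coriolis parameter at 56°N:
f = 2Ω sin φ = 2 × 7.29×10⁻⁵ × sin 56° = 1.21×10⁻⁴ s⁻¹
Pressure gradient: |∂P/∂n| = 500 Pa / 337000 m = 1.48×10⁻³ Pa/m
Geostrophic speed: V_g = |∂P/∂n|/(fρ) = 1.48×10⁻³/(1.21×10⁻⁴ × 1.05) = 11.7 m/s
Around a high, pressure-gradient force acts outward with centrifugal, so Coriolis balances both:
fV = (1/ρ)|∂P/∂n| + V²/R  →  V² − fR·V + fR·V_g = 0
With fR = 1.21×10⁻⁴ × 1743×10³ m = 211 m/s:
V = [fR − √((fR)² − 4 fR V_g)]/2 = [211 − √(211² − 4×211×11.7)]/2 = 12.4 m/s
Supergeostrophic (V > V_g = 11.7 m/s), as expected around a high.

12.4 m s⁻¹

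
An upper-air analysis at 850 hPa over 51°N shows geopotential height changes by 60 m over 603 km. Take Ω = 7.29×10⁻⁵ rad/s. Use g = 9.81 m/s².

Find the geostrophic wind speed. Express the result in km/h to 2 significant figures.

Coriolis parameter at 51°N:
f = 2Ω sin φ = 2 × 7.29×10⁻⁵ × sin 51° = 1.13×10⁻⁴ s⁻¹
Height gradient: |∂Z/∂n| = 60 m / 603000 m = 9.95×10⁻⁵
On a pressure surface, geostrophic balance gives V_g = (g/f)|∂Z/∂n|:
V_g = 9.81 × 9.95×10⁻⁵ / 1.13×10⁻⁴ = 8.61 m/s
Converting: 8.61 m/s × 3.6 = 31 km/h

31 km/h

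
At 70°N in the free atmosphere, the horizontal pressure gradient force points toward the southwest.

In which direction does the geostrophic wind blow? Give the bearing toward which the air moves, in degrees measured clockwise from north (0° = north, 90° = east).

The pressure-gradient force points toward the southwest (bearing 225°).
Geostrophic balance: in the Northern Hemisphere the Coriolis force deflects motion to the right, so the geostrophic wind blows 90° to the right of the pressure-gradient force (low pressure on the left).
Rotating 225° by 90° clockwise gives 315° — the wind blows toward the northwest.

315°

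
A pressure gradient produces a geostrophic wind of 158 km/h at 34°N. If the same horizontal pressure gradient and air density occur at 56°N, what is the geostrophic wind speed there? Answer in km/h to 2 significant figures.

110 km/h

With the same pressure gradient and density, V_g ∝ 1/f ∝ 1/sin φ.
V₂ = V₁ · sin φ₁ / sin φ₂ = 158 × sin 34° / sin 56°
V₂ = 158 × 0.5592/0.8290 = 110 km/h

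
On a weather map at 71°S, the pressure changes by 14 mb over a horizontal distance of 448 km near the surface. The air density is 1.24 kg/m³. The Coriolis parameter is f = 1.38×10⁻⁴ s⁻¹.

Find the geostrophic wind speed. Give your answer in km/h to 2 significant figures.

Pressure gradient: |∂P/∂n| = 1400 Pa / 448000 m = 3.12×10⁻³ Pa/m
Geostrophic balance (pressure-gradient force = Coriolis force):
V_g = (1/(fρ)) |∂P/∂n| = 3.12×10⁻³ / (1.38×10⁻⁴ × 1.24) = 18.3 m/s
Converting: 18.3 m/s × 3.6 = 66 km/h

66 km/h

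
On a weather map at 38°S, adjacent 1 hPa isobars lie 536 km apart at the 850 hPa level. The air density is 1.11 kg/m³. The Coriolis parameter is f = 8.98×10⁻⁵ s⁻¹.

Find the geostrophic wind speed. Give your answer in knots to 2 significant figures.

Pressure gradient: |∂P/∂n| = 100 Pa / 536000 m = 1.87×10⁻⁴ Pa/m
Geostrophic balance (pressure-gradient force = Coriolis force):
V_g = (1/(fρ)) |∂P/∂n| = 1.87×10⁻⁴ / (8.98×10⁻⁵ × 1.11) = 1.87 m/s
Converting: 1.87 m/s × 1.944 = 3.6 knots

3.6 knots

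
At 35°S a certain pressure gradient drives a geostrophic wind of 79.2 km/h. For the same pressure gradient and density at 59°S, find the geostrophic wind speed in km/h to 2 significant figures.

With the same pressure gradient and density, V_g ∝ 1/f ∝ 1/sin φ.
V₂ = V₁ · sin φ₁ / sin φ₂ = 79.2 × sin 35° / sin 59°
V₂ = 79.2 × 0.5736/0.8572 = 53 km/h

53 km/h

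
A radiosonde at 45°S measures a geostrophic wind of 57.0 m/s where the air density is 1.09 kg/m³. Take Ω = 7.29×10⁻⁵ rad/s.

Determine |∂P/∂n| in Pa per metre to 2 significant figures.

Coriolis parameter at 45°S:
f = 2Ω sin φ = 2 × 7.29×10⁻⁵ × sin 45° = 1.03×10⁻⁴ s⁻¹
Geostrophic balance rearranged: |∂P/∂n| = f ρ V_g
|∂P/∂n| = 1.03×10⁻⁴ × 1.09 × 57.0 = 6.41×10⁻³ Pa/m

6.4×10⁻³ Pa/m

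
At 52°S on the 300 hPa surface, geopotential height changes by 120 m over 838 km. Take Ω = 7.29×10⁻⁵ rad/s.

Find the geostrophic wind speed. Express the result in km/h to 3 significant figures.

Coriolis parameter at 52°S:
f = 2Ω sin φ = 2 × 7.29×10⁻⁵ × sin 52° = 1.15×10⁻⁴ s⁻¹
Height gradient: |∂Z/∂n| = 120 m / 838000 m = 1.43×10⁻⁴
On a pressure surface, geostrophic balance gives V_g = (g/f)|∂Z/∂n|:
V_g = 9.81 × 1.43×10⁻⁴ / 1.15×10⁻⁴ = 12.2 m/s
Converting: 12.2 m/s × 3.6 = 44.0 km/h

44.0 km/h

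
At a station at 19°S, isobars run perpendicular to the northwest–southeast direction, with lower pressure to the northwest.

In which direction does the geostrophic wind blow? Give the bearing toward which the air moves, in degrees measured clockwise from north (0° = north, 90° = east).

225°

The pressure-gradient force points toward the northwest (bearing 315°).
Geostrophic balance: in the Southern Hemisphere the Coriolis force deflects motion to the left, so the geostrophic wind blows 90° to the left of the pressure-gradient force (low pressure on the right).
Rotating 315° by 90° counterclockwise gives 225° — the wind blows toward the southwest.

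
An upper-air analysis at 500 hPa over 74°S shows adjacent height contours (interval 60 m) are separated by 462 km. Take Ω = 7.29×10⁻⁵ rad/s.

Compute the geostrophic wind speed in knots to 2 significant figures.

18 knots

Coriolis parameter at 74°S:
f = 2Ω sin φ = 2 × 7.29×10⁻⁵ × sin 74° = 1.40×10⁻⁴ s⁻¹
Height gradient: |∂Z/∂n| = 60 m / 462000 m = 1.30×10⁻⁴
On a pressure surface, geostrophic balance gives V_g = (g/f)|∂Z/∂n|:
V_g = 9.81 × 1.30×10⁻⁴ / 1.40×10⁻⁴ = 9.09 m/s
Converting: 9.09 m/s × 1.944 = 18 knots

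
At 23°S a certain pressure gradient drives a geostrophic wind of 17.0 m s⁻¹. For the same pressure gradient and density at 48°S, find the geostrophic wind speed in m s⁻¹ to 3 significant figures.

With the same pressure gradient and density, V_g ∝ 1/f ∝ 1/sin φ.
V₂ = V₁ · sin φ₁ / sin φ₂ = 17.0 × sin 23° / sin 48°
V₂ = 17.0 × 0.3907/0.7431 = 8.94 m s⁻¹

8.94 m s⁻¹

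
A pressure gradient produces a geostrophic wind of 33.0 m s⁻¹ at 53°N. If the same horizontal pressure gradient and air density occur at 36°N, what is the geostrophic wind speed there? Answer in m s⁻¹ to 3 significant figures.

With the same pressure gradient and density, V_g ∝ 1/f ∝ 1/sin φ.
V₂ = V₁ · sin φ₁ / sin φ₂ = 33.0 × sin 53° / sin 36°
V₂ = 33.0 × 0.7986/0.5878 = 44.8 m s⁻¹

44.8 m s⁻¹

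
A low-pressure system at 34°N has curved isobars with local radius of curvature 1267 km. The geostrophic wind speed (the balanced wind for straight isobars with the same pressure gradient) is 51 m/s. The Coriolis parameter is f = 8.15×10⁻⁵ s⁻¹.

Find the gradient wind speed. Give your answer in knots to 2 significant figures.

Around a low, centrifugal force acts outward with Coriolis, so pressure-gradient force balances both:
(1/ρ)|∂P/∂n| = fV + V²/R  →  V² + fR·V − fR·V_g = 0
With fR = 8.15×10⁻⁵ × 1267×10³ m = 103 m/s:
V = [−fR + √((fR)² + 4 fR V_g)]/2 = [−103 + √(103² + 4×103×51)]/2 = 37.4 m/s
Subgeostrophic (V < V_g = 51 m/s), as expected around a low.
Converting: 37.4 m/s × 1.944 = 73 knots

73 knots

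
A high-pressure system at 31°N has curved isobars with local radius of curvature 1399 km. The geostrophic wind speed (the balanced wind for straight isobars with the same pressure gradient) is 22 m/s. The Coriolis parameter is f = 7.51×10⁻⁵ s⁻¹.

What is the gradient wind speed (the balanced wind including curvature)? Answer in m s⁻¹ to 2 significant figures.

Around a high, pressure-gradient force acts outward with centrifugal, so Coriolis balances both:
fV = (1/ρ)|∂P/∂n| + V²/R  →  V² − fR·V + fR·V_g = 0
With fR = 7.51×10⁻⁵ × 1399×10³ m = 105 m/s:
V = [fR − √((fR)² − 4 fR V_g)]/2 = [105 − √(105² − 4×105×22)]/2 = 31.4 m/s
Supergeostrophic (V > V_g = 22 m/s), as expected around a high.

31 m s⁻¹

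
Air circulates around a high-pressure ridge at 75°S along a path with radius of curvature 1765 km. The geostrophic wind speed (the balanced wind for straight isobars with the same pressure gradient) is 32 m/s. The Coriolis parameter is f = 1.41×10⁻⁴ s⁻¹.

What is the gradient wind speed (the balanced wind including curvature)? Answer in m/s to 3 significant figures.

Around a high, pressure-gradient force acts outward with centrifugal, so Coriolis balances both:
fV = (1/ρ)|∂P/∂n| + V²/R  →  V² − fR·V + fR·V_g = 0
With fR = 1.41×10⁻⁴ × 1765×10³ m = 249 m/s:
V = [fR − √((fR)² − 4 fR V_g)]/2 = [249 − √(249² − 4×249×32)]/2 = 37.7 m/s
Supergeostrophic (V > V_g = 32 m/s), as expected around a high.

37.7 m/s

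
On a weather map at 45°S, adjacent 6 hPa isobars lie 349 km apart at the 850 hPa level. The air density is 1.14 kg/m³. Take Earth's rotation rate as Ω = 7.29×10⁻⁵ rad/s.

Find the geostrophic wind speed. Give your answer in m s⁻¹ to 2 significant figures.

Coriolis parameter at 45°S:
f = 2Ω sin φ = 2 × 7.29×10⁻⁵ × sin 45° = 1.03×10⁻⁴ s⁻¹
Pressure gradient: |∂P/∂n| = 600 Pa / 349000 m = 1.72×10⁻³ Pa/m
Geostrophic balance (pressure-gradient force = Coriolis force):
V_g = (1/(fρ)) |∂P/∂n| = 1.72×10⁻³ / (1.03×10⁻⁴ × 1.14) = 14.6 m/s

15 m s⁻¹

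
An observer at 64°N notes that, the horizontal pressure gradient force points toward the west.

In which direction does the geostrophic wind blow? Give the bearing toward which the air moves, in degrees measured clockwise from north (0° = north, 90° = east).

000°

The pressure-gradient force points toward the west (bearing 270°).
Geostrophic balance: in the Northern Hemisphere the Coriolis force deflects motion to the right, so the geostrophic wind blows 90° to the right of the pressure-gradient force (low pressure on the left).
Rotating 270° by 90° clockwise gives 000° — the wind blows toward the north.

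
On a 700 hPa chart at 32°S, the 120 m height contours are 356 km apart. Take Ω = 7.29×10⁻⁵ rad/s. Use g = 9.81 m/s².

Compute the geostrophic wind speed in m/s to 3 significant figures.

42.8 m/s

Coriolis parameter at 32°S:
f = 2Ω sin φ = 2 × 7.29×10⁻⁵ × sin 32° = 7.73×10⁻⁵ s⁻¹
Height gradient: |∂Z/∂n| = 120 m / 356000 m = 3.37×10⁻⁴
On a pressure surface, geostrophic balance gives V_g = (g/f)|∂Z/∂n|:
V_g = 9.81 × 3.37×10⁻⁴ / 7.73×10⁻⁵ = 42.8 m/s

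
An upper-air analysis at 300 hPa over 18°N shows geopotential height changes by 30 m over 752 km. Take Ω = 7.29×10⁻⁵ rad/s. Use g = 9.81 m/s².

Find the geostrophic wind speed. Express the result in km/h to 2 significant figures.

31 km/h

Coriolis parameter at 18°N:
f = 2Ω sin φ = 2 × 7.29×10⁻⁵ × sin 18° = 4.51×10⁻⁵ s⁻¹
Height gradient: |∂Z/∂n| = 30 m / 752000 m = 3.99×10⁻⁵
On a pressure surface, geostrophic balance gives V_g = (g/f)|∂Z/∂n|:
V_g = 9.81 × 3.99×10⁻⁵ / 4.51×10⁻⁵ = 8.69 m/s
Converting: 8.69 m/s × 3.6 = 31 km/h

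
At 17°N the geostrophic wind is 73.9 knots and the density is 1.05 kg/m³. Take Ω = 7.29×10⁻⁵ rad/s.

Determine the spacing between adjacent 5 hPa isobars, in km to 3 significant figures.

Coriolis parameter at 17°N:
f = 2Ω sin φ = 2 × 7.29×10⁻⁵ × sin 17° = 4.26×10⁻⁵ s⁻¹
Wind speed in SI: 73.9 knots = 38.0 m/s
Geostrophic balance rearranged: |∂P/∂n| = f ρ V_g
|∂P/∂n| = 4.26×10⁻⁵ × 1.05 × 38.0 = 1.70×10⁻³ Pa/m
Isobar spacing: Δn = ΔP/|∂P/∂n| = 500 Pa / 1.70×10⁻³ Pa/m = 293836 m ≈ 294 km

294 km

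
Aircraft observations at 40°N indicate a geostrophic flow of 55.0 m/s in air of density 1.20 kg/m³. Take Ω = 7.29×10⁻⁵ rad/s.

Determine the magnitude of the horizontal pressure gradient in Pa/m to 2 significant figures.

6.2×10⁻³ Pa/m

Coriolis parameter at 40°N:
f = 2Ω sin φ = 2 × 7.29×10⁻⁵ × sin 40° = 9.37×10⁻⁵ s⁻¹
Geostrophic balance rearranged: |∂P/∂n| = f ρ V_g
|∂P/∂n| = 9.37×10⁻⁵ × 1.20 × 55.0 = 6.19×10⁻³ Pa/m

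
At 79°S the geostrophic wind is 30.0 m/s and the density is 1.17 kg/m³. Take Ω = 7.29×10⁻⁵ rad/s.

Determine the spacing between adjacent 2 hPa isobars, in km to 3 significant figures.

39.8 km

Coriolis parameter at 79°S:
f = 2Ω sin φ = 2 × 7.29×10⁻⁵ × sin 79° = 1.43×10⁻⁴ s⁻¹
Geostrophic balance rearranged: |∂P/∂n| = f ρ V_g
|∂P/∂n| = 1.43×10⁻⁴ × 1.17 × 30.0 = 5.02×10⁻³ Pa/m
Isobar spacing: Δn = ΔP/|∂P/∂n| = 200 Pa / 5.02×10⁻³ Pa/m = 39812 m ≈ 39.8 km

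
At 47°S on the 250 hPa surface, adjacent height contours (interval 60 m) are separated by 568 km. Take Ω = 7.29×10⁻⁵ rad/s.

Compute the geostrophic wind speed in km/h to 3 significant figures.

Coriolis parameter at 47°S:
f = 2Ω sin φ = 2 × 7.29×10⁻⁵ × sin 47° = 1.07×10⁻⁴ s⁻¹
Height gradient: |∂Z/∂n| = 60 m / 568000 m = 1.06×10⁻⁴
On a pressure surface, geostrophic balance gives V_g = (g/f)|∂Z/∂n|:
V_g = 9.81 × 1.06×10⁻⁴ / 1.07×10⁻⁴ = 9.72 m/s
Converting: 9.72 m/s × 3.6 = 35.0 km/h

35.0 km/h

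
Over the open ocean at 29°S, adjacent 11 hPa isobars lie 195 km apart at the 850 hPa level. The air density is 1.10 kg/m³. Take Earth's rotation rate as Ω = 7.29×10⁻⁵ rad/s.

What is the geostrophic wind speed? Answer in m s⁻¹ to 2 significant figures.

Coriolis parameter at 29°S:
f = 2Ω sin φ = 2 × 7.29×10⁻⁵ × sin 29° = 7.07×10⁻⁵ s⁻¹
Pressure gradient: |∂P/∂n| = 1100 Pa / 195000 m = 5.64×10⁻³ Pa/m
Geostrophic balance (pressure-gradient force = Coriolis force):
V_g = (1/(fρ)) |∂P/∂n| = 5.64×10⁻³ / (7.07×10⁻⁵ × 1.10) = 72.5 m/s

73 m s⁻¹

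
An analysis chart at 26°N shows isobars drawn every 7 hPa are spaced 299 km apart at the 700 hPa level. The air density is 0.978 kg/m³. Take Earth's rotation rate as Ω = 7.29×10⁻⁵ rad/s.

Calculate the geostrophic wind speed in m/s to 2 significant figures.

37 m/s

Coriolis parameter at 26°N:
f = 2Ω sin φ = 2 × 7.29×10⁻⁵ × sin 26° = 6.39×10⁻⁵ s⁻¹
Pressure gradient: |∂P/∂n| = 700 Pa / 299000 m = 2.34×10⁻³ Pa/m
Geostrophic balance (pressure-gradient force = Coriolis force):
V_g = (1/(fρ)) |∂P/∂n| = 2.34×10⁻³ / (6.39×10⁻⁵ × 0.978) = 37.5 m/s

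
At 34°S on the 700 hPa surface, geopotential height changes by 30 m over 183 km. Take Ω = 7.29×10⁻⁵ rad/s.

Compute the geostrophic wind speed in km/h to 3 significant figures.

71.0 km/h

Coriolis parameter at 34°S:
f = 2Ω sin φ = 2 × 7.29×10⁻⁵ × sin 34° = 8.15×10⁻⁵ s⁻¹
Height gradient: |∂Z/∂n| = 30 m / 183000 m = 1.64×10⁻⁴
On a pressure surface, geostrophic balance gives V_g = (g/f)|∂Z/∂n|:
V_g = 9.81 × 1.64×10⁻⁴ / 8.15×10⁻⁵ = 19.7 m/s
Converting: 19.7 m/s × 3.6 = 71.0 km/h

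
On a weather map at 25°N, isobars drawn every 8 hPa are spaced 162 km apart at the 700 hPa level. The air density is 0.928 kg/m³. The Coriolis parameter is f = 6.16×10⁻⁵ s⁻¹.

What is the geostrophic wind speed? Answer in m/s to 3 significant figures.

Pressure gradient: |∂P/∂n| = 800 Pa / 162000 m = 4.94×10⁻³ Pa/m
Geostrophic balance (pressure-gradient force = Coriolis force):
V_g = (1/(fρ)) |∂P/∂n| = 4.94×10⁻³ / (6.16×10⁻⁵ × 0.928) = 86.4 m/s

86.4 m/s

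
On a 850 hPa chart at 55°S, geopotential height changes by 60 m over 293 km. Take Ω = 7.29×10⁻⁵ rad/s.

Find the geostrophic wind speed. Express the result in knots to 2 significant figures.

33 knots

Coriolis parameter at 55°S:
f = 2Ω sin φ = 2 × 7.29×10⁻⁵ × sin 55° = 1.19×10⁻⁴ s⁻¹
Height gradient: |∂Z/∂n| = 60 m / 293000 m = 2.05×10⁻⁴
On a pressure surface, geostrophic balance gives V_g = (g/f)|∂Z/∂n|:
V_g = 9.81 × 2.05×10⁻⁴ / 1.19×10⁻⁴ = 16.8 m/s
Converting: 16.8 m/s × 1.944 = 33 knots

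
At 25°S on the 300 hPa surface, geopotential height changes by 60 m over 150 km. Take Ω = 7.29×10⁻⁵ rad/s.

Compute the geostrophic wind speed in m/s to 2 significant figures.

64 m/s

Coriolis parameter at 25°S:
f = 2Ω sin φ = 2 × 7.29×10⁻⁵ × sin 25° = 6.16×10⁻⁵ s⁻¹
Height gradient: |∂Z/∂n| = 60 m / 150000 m = 4.00×10⁻⁴
On a pressure surface, geostrophic balance gives V_g = (g/f)|∂Z/∂n|:
V_g = 9.81 × 4.00×10⁻⁴ / 6.16×10⁻⁵ = 63.7 m/s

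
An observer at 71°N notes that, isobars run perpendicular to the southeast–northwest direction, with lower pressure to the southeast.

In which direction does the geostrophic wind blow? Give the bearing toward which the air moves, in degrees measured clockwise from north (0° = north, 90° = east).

The pressure-gradient force points toward the southeast (bearing 135°).
Geostrophic balance: in the Northern Hemisphere the Coriolis force deflects motion to the right, so the geostrophic wind blows 90° to the right of the pressure-gradient force (low pressure on the left).
Rotating 135° by 90° clockwise gives 225° — the wind blows toward the southwest.

225°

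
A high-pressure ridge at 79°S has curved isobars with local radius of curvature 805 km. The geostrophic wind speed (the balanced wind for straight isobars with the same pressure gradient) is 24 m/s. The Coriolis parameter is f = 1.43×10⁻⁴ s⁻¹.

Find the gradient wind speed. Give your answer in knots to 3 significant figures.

66.3 knots

Around a high, pressure-gradient force acts outward with centrifugal, so Coriolis balances both:
fV = (1/ρ)|∂P/∂n| + V²/R  →  V² − fR·V + fR·V_g = 0
With fR = 1.43×10⁻⁴ × 805×10³ m = 115 m/s:
V = [fR − √((fR)² − 4 fR V_g)]/2 = [115 − √(115² − 4×115×24)]/2 = 34.1 m/s
Supergeostrophic (V > V_g = 24 m/s), as expected around a high.
Converting: 34.1 m/s × 1.944 = 66.3 knots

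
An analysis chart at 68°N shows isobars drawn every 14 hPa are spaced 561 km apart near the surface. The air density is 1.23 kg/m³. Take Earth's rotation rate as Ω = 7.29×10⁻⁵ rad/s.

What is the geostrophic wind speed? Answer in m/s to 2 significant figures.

15 m/s

Coriolis parameter at 68°N:
f = 2Ω sin φ = 2 × 7.29×10⁻⁵ × sin 68° = 1.35×10⁻⁴ s⁻¹
Pressure gradient: |∂P/∂n| = 1400 Pa / 561000 m = 2.50×10⁻³ Pa/m
Geostrophic balance (pressure-gradient force = Coriolis force):
V_g = (1/(fρ)) |∂P/∂n| = 2.50×10⁻³ / (1.35×10⁻⁴ × 1.23) = 15.0 m/s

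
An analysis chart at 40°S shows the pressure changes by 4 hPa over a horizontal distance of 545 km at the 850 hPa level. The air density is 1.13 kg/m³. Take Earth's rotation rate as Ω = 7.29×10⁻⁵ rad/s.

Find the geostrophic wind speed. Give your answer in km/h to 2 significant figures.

Coriolis parameter at 40°S:
f = 2Ω sin φ = 2 × 7.29×10⁻⁵ × sin 40° = 9.37×10⁻⁵ s⁻¹
Pressure gradient: |∂P/∂n| = 400 Pa / 545000 m = 7.34×10⁻⁴ Pa/m
Geostrophic balance (pressure-gradient force = Coriolis force):
V_g = (1/(fρ)) |∂P/∂n| = 7.34×10⁻⁴ / (9.37×10⁻⁵ × 1.13) = 6.93 m/s
Converting: 6.93 m/s × 3.6 = 25 km/h

25 km/h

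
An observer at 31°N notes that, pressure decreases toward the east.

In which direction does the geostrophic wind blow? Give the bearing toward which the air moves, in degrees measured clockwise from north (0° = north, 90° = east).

180°

The pressure-gradient force points toward the east (bearing 090°).
Geostrophic balance: in the Northern Hemisphere the Coriolis force deflects motion to the right, so the geostrophic wind blows 90° to the right of the pressure-gradient force (low pressure on the left).
Rotating 090° by 90° clockwise gives 180° — the wind blows toward the south.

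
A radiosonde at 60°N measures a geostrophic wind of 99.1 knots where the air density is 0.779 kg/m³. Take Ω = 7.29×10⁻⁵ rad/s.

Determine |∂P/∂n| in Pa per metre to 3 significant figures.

5.01×10⁻³ Pa/m

Coriolis parameter at 60°N:
f = 2Ω sin φ = 2 × 7.29×10⁻⁵ × sin 60° = 1.26×10⁻⁴ s⁻¹
Wind speed in SI: 99.1 knots = 51.0 m/s
Geostrophic balance rearranged: |∂P/∂n| = f ρ V_g
|∂P/∂n| = 1.26×10⁻⁴ × 0.779 × 51.0 = 5.01×10⁻³ Pa/m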